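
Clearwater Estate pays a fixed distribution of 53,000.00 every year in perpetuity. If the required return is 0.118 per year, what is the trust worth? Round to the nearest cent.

449152.54

Level perpetuity: PV = C / r = 53,000.00 / 0.118 = 449,152.54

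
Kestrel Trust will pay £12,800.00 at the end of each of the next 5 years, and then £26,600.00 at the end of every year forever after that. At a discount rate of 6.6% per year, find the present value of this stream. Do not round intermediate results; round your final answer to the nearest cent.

£345836.37

PV of 5-year annuity: £12,800.00 × [1 − (1+0.066)^−5] / 0.066 = 53049.44535
Perpetuity value at year 5: £26,600.00 / 0.066 = 403030.30303
PV of perpetuity: 403030.30303 / (1+0.066)^5 = 292786.92441
Total PV = 53049.44535 + 292786.92441 = 345836.36976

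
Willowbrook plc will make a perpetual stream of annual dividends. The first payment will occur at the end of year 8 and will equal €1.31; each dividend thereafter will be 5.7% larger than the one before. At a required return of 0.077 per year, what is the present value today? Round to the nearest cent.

€38.97

Value at end of year 7: C₁ / (r − g) = €1.31 / (0.077 − 0.057) = €65.5000
Discount to today: PV = €65.5000 / (1 + 0.077)^7 = €65.5000 / 1.680776 = €38.97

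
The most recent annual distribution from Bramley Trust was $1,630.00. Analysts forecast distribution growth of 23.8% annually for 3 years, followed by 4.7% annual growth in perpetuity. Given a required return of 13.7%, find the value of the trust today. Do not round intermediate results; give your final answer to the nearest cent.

$30289.15

D_1 = 2017.94000
D_2 = 2498.20972
D_3 = 3092.78363
Terminal value at year 3: TV = D_3×(1+g_2)/(r−g_2) = 3238.14446/0.09 = 35979.38293
P_0 = D_1/(1+r)^1 + D_2/(1+r)^2 + D_3/(1+r)^3 + TV/(1+r)^3
    = 1774.79332 + 1932.44866 + 2104.10857 + 24477.79632 = 30289.14686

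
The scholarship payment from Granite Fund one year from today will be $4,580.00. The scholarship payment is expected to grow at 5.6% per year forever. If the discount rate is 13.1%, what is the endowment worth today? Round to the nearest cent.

$61066.67

Growing perpetuity: P = D₁ / (r − g) = $4,580.0000 / (0.131 − 0.056) = $61,066.67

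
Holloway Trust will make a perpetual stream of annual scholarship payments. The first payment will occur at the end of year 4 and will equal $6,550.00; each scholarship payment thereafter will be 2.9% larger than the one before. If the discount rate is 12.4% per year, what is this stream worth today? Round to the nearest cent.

Value at end of year 3: C₁ / (r − g) = $6,550.00 / (0.124 − 0.029) = $68,947.3684
Discount to today: PV = $68,947.3684 / (1 + 0.124)^3 = $68,947.3684 / 1.420035 = $48,553.30

$48553.30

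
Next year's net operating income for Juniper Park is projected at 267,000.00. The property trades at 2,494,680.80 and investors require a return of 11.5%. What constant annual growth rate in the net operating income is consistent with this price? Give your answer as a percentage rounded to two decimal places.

0.80%

P = D₁/(r−g) ⇒ g = r − D₁/P = 0.115 − 267,000.00/2,494,680.80 = 0.007972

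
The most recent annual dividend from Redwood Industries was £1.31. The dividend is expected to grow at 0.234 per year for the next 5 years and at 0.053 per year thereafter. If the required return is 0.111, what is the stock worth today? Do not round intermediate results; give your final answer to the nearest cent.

£49.28

D_1 = 1.61654
D_2 = 1.99481
D_3 = 2.46160
D_4 = 3.03761
D_5 = 3.74841
Terminal value at year 5: TV = D_5×(1+g_2)/(r−g_2) = 3.94708/0.058 = 68.05303
P_0 = D_1/(1+r)^1 + D_2/(1+r)^2 + D_3/(1+r)^3 + D_4/(1+r)^4 + D_5/(1+r)^5 + TV/(1+r)^5
    = 1.45503 + 1.61612 + 1.79504 + 1.99377 + 2.21451 + 40.20473 = 49.27920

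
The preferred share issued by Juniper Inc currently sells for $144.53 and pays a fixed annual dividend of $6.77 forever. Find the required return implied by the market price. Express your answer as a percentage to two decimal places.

4.68%

P = C/r ⇒ r = C/P = $6.77/$144.53 = 0.046841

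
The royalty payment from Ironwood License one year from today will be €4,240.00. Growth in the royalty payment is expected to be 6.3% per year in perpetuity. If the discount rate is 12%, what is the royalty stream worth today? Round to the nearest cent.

Growing perpetuity: P = D₁ / (r − g) = €4,240.0000 / (0.12 − 0.063) = €74,385.96

€74385.96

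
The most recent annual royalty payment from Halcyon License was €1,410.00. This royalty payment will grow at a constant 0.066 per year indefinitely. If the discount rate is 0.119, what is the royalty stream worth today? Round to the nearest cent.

€28359.62

D₁ = D₀ × (1 + g) = €1,410.00 × 1.066 = €1,503.0600
Growing perpetuity: P = D₁ / (r − g) = €1,503.0600 / (0.119 − 0.066) = €28,359.62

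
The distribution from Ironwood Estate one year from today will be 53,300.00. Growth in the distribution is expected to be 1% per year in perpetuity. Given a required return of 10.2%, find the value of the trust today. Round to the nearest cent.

579347.83

Growing perpetuity: P = D₁ / (r − g) = 53,300.0000 / (0.102 − 0.01) = 579,347.83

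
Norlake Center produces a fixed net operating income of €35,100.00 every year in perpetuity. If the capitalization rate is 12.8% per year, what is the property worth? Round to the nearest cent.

Level perpetuity: PV = C / r = €35,100.00 / 0.128 = €274,218.75

€274218.75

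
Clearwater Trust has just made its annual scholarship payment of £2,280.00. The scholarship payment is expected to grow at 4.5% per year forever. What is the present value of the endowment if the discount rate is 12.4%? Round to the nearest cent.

£30159.49

D₁ = D₀ × (1 + g) = £2,280.00 × 1.045 = £2,382.6000
Growing perpetuity: P = D₁ / (r − g) = £2,382.6000 / (0.124 − 0.045) = £30,159.49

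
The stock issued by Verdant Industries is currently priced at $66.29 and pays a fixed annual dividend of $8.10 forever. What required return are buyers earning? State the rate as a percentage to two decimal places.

P = C/r ⇒ r = C/P = $8.10/$66.29 = 0.122190

12.22%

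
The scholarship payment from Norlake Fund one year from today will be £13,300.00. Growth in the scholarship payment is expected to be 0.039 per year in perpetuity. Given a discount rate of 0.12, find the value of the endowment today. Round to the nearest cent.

£164197.53

Growing perpetuity: P = D₁ / (r − g) = £13,300.0000 / (0.12 − 0.039) = £164,197.53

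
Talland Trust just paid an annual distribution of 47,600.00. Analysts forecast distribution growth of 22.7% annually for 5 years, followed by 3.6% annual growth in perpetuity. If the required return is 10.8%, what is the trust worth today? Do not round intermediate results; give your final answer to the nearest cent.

D_1 = 58405.20000
D_2 = 71663.18040
D_3 = 87930.72235
D_4 = 107890.99632
D_5 = 132382.25249
Terminal value at year 5: TV = D_5×(1+g_2)/(r−g_2) = 137148.01358/0.072 = 1904833.52194
P_0 = D_1/(1+r)^1 + D_2/(1+r)^2 + D_3/(1+r)^3 + D_4/(1+r)^4 + D_5/(1+r)^5 + TV/(1+r)^5
    = 52712.27437 + 58373.61069 + 64642.97863 + 71585.68121 + 79274.03506 + 1140665.28221 = 1467253.86217

1467253.86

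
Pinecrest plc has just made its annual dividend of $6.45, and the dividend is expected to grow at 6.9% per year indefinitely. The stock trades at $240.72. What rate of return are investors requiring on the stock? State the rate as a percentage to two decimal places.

9.76%

D₁ = $6.45 × 1.069 = $6.8951
P = D₁/(r − g) ⇒ r = D₁/P + g = $6.8951/$240.72 + 0.069 = 0.028643 + 0.069 = 0.097643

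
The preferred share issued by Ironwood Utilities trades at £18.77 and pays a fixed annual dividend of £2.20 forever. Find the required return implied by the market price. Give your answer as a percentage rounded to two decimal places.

P = C/r ⇒ r = C/P = £2.20/£18.77 = 0.117208

11.72%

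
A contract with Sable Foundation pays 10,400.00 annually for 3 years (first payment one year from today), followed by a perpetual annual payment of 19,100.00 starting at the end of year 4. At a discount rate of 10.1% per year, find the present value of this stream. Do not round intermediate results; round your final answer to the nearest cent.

167511.33

PV of 3-year annuity: 10,400.00 × [1 − (1+0.101)^−3] / 0.101 = 25817.79607
Perpetuity value at year 3: 19,100.00 / 0.101 = 189108.91089
PV of perpetuity: 189108.91089 / (1+0.101)^3 = 141693.53541
Total PV = 25817.79607 + 141693.53541 = 167511.33148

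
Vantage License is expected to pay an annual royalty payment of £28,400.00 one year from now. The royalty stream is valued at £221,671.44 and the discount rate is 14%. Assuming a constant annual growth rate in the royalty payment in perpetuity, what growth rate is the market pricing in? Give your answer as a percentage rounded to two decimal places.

P = D₁/(r−g) ⇒ g = r − D₁/P = 0.14 − £28,400.00/£221,671.44 = 0.011882

1.19%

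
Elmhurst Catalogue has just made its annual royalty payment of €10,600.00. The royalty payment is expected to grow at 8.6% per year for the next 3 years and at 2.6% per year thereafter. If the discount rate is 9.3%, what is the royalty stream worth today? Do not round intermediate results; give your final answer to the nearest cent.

D_1 = 11511.60000
D_2 = 12501.59760
D_3 = 13576.73499
Terminal value at year 3: TV = D_3×(1+g_2)/(r−g_2) = 13929.73010/0.067 = 207906.41945
P_0 = D_1/(1+r)^1 + D_2/(1+r)^2 + D_3/(1+r)^3 + TV/(1+r)^3
    = 10532.11345 + 10464.66167 + 10397.64188 + 159223.59057 = 190618.00757

€190618.01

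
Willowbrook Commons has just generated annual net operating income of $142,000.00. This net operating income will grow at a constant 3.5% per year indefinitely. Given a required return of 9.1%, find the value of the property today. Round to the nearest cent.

D₁ = D₀ × (1 + g) = $142,000.00 × 1.035 = $146,970.0000
Growing perpetuity: P = D₁ / (r − g) = $146,970.0000 / (0.091 − 0.035) = $2,624,464.29

$2624464.29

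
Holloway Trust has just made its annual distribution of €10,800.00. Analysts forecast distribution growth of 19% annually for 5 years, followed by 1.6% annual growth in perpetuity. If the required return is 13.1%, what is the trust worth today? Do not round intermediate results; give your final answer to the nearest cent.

D_1 = 12852.00000
D_2 = 15293.88000
D_3 = 18199.71720
D_4 = 21657.66347
D_5 = 25772.61953
Terminal value at year 5: TV = D_5×(1+g_2)/(r−g_2) = 26184.98144/0.115 = 227695.49078
P_0 = D_1/(1+r)^1 + D_2/(1+r)^2 + D_3/(1+r)^3 + D_4/(1+r)^4 + D_5/(1+r)^5 + TV/(1+r)^5
    = 11363.39523 + 11956.18065 + 12579.88946 + 13236.13480 + 13926.61398 + 123038.60696 = 186100.82107

€186100.82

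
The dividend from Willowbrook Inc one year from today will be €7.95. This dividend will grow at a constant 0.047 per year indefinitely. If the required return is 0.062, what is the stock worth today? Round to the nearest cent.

Growing perpetuity: P = D₁ / (r − g) = €7.9500 / (0.062 − 0.047) = €530.00

€530.00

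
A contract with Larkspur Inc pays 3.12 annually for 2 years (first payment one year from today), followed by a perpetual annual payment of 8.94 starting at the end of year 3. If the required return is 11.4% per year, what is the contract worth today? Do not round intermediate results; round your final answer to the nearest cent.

PV of 2-year annuity: 3.12 × [1 − (1+0.114)^−2] / 0.114 = 5.31483
Perpetuity value at year 2: 8.94 / 0.114 = 78.42105
PV of perpetuity: 78.42105 / (1+0.114)^2 = 63.19203
Total PV = 5.31483 + 63.19203 = 68.50685

68.51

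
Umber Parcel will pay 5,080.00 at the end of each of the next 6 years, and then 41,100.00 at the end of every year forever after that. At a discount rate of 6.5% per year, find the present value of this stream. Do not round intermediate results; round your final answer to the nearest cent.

457934.38

PV of 6-year annuity: 5,080.00 × [1 − (1+0.065)^−6] / 0.065 = 24592.34887
Perpetuity value at year 6: 41,100.00 / 0.065 = 632307.69231
PV of perpetuity: 632307.69231 / (1+0.065)^6 = 433342.03512
Total PV = 24592.34887 + 433342.03512 = 457934.38399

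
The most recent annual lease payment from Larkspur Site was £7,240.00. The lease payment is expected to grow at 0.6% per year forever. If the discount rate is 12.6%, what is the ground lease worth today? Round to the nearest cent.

D₁ = D₀ × (1 + g) = £7,240.00 × 1.006 = £7,283.4400
Growing perpetuity: P = D₁ / (r − g) = £7,283.4400 / (0.126 − 0.006) = £60,695.33

£60695.33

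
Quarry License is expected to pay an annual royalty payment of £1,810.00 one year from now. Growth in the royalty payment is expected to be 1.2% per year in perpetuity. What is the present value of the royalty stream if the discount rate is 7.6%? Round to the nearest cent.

£28281.25

Growing perpetuity: P = D₁ / (r − g) = £1,810.0000 / (0.076 − 0.012) = £28,281.25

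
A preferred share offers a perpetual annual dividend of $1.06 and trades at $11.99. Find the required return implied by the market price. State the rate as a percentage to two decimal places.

P = C/r ⇒ r = C/P = $1.06/$11.99 = 0.088407

8.84%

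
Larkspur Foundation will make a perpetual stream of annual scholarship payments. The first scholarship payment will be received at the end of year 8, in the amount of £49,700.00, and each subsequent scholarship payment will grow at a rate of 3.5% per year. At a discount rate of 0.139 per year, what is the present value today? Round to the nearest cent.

Value at end of year 7: C₁ / (r − g) = £49,700.00 / (0.139 − 0.035) = £477,884.6154
Discount to today: PV = £477,884.6154 / (1 + 0.139)^7 = £477,884.6154 / 2.486944 = £192,157.34

£192157.34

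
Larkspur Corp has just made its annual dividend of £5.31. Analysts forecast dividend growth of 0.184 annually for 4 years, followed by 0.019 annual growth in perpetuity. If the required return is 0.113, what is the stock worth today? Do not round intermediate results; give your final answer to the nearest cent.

£98.57

D_1 = 6.28704
D_2 = 7.44386
D_3 = 8.81352
D_4 = 10.43521
Terminal value at year 4: TV = D_4×(1+g_2)/(r−g_2) = 10.63348/0.094 = 113.12215
P_0 = D_1/(1+r)^1 + D_2/(1+r)^2 + D_3/(1+r)^3 + D_4/(1+r)^4 + TV/(1+r)^4
    = 5.64873 + 6.00907 + 6.39240 + 6.80018 + 73.71689 = 98.56728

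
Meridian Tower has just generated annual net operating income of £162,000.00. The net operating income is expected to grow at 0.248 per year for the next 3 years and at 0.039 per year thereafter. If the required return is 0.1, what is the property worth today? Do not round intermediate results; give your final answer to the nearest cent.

D_1 = 202176.00000
D_2 = 252315.64800
D_3 = 314889.92870
Terminal value at year 3: TV = D_3×(1+g_2)/(r−g_2) = 327170.63592/0.061 = 5363453.04793
P_0 = D_1/(1+r)^1 + D_2/(1+r)^2 + D_3/(1+r)^3 + TV/(1+r)^3
    = 183796.36364 + 208525.32893 + 236581.46409 + 4029641.65885 = 4658544.81550

£4658544.82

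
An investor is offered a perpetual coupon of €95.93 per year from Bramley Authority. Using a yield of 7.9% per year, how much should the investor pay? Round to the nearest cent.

Level perpetuity: PV = C / r = €95.93 / 0.079 = €1,214.30

€1214.30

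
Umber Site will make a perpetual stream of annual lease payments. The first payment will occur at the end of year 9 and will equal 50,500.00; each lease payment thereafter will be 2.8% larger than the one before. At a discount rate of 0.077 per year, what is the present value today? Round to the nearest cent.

569337.34

Value at end of year 8: C₁ / (r − g) = 50,500.00 / (0.077 − 0.028) = 1,030,612.2449
Discount to today: PV = 1,030,612.2449 / (1 + 0.077)^8 = 1,030,612.2449 / 1.810196 = 569,337.34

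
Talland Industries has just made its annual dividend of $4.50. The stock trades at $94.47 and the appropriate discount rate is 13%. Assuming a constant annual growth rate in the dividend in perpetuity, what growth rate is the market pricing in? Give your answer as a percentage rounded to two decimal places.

P = D₀(1+g)/(r−g) ⇒ P(r−g) = D₀(1+g) ⇒ g(P+D₀) = P·r − D₀
g = (P·r − D₀)/(P + D₀) = ($94.47×0.13 − $4.50) / ($94.47 + $4.50) = 0.078621

7.86%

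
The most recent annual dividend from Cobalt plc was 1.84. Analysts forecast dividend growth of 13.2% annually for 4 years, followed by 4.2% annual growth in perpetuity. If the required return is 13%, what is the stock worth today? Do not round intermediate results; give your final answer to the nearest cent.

D_1 = 2.08288
D_2 = 2.35782
D_3 = 2.66905
D_4 = 3.02137
Terminal value at year 4: TV = D_4×(1+g_2)/(r−g_2) = 3.14826/0.088 = 35.77574
P_0 = D_1/(1+r)^1 + D_2/(1+r)^2 + D_3/(1+r)^3 + D_4/(1+r)^4 + TV/(1+r)^4
    = 1.84326 + 1.84652 + 1.84979 + 1.85306 + 21.94193 = 29.33455

29.33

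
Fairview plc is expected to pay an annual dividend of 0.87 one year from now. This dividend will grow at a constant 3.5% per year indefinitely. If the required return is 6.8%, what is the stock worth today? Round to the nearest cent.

26.36

Growing perpetuity: P = D₁ / (r − g) = 0.8700 / (0.068 − 0.035) = 26.36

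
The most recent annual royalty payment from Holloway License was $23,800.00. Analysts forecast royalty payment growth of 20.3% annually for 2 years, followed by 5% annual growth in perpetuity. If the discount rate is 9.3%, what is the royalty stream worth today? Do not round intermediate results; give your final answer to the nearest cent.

$759052.84

D_1 = 28631.40000
D_2 = 34443.57420
Terminal value at year 2: TV = D_2×(1+g_2)/(r−g_2) = 36165.75291/0.043 = 841064.02116
P_0 = D_1/(1+r)^1 + D_2/(1+r)^2 + TV/(1+r)^2
    = 26195.24245 + 28831.54316 + 704026.05381 = 759052.83942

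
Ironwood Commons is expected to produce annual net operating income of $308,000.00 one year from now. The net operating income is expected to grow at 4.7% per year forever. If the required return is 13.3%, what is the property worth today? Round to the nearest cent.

Growing perpetuity: P = D₁ / (r − g) = $308,000.0000 / (0.133 − 0.047) = $3,581,395.35

$3581395.35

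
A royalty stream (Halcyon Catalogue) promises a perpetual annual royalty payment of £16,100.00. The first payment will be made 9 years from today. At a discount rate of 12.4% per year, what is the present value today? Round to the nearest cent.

Value at end of year 8: C / r = £16,100.00 / 0.124 = £129,838.7097
Discount to today: PV = £129,838.7097 / (1 + 0.124)^8 = £129,838.7097 / 2.547596 = £50,965.20

£50965.20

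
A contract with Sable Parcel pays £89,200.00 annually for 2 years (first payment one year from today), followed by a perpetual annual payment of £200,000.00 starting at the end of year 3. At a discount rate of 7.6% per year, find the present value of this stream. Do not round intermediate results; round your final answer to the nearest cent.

PV of 2-year annuity: £89,200.00 × [1 − (1+0.076)^−2] / 0.076 = 159943.89243
Perpetuity value at year 2: £200,000.00 / 0.076 = 2631578.94737
PV of perpetuity: 2631578.94737 / (1+0.076)^2 = 2272960.35448
Total PV = 159943.89243 + 2272960.35448 = 2432904.24691

£2432904.25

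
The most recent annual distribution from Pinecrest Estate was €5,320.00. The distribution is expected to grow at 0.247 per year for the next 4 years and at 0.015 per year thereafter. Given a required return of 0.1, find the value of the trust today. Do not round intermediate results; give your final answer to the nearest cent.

D_1 = 6634.04000
D_2 = 8272.64788
D_3 = 10315.99191
D_4 = 12864.04191
Terminal value at year 4: TV = D_4×(1+g_2)/(r−g_2) = 13057.00254/0.085 = 153611.79454
P_0 = D_1/(1+r)^1 + D_2/(1+r)^2 + D_3/(1+r)^3 + D_4/(1+r)^4 + TV/(1+r)^4
    = 6030.94545 + 6836.89907 + 7750.55741 + 8786.31371 + 104918.92257 = 134323.63822

€134323.64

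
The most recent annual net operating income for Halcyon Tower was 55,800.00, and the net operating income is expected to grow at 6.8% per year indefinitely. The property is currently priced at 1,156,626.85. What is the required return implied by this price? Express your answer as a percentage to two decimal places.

D₁ = 55,800.00 × 1.068 = 59,594.4000
P = D₁/(r − g) ⇒ r = D₁/P + g = 59,594.4000/1,156,626.85 + 0.068 = 0.051524 + 0.068 = 0.119524

11.95%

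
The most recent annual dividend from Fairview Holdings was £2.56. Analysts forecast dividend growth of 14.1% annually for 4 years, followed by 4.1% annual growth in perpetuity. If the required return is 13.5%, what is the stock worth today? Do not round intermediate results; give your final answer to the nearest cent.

£39.33

D_1 = 2.92096
D_2 = 3.33282
D_3 = 3.80274
D_4 = 4.33893
Terminal value at year 4: TV = D_4×(1+g_2)/(r−g_2) = 4.51683/0.094 = 48.05133
P_0 = D_1/(1+r)^1 + D_2/(1+r)^2 + D_3/(1+r)^3 + D_4/(1+r)^4 + TV/(1+r)^4
    = 2.57353 + 2.58714 + 2.60081 + 2.61456 + 28.95489 = 39.33094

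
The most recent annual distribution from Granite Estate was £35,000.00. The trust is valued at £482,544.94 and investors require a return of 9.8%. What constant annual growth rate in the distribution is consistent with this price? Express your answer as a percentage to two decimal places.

2.37%

P = D₀(1+g)/(r−g) ⇒ P(r−g) = D₀(1+g) ⇒ g(P+D₀) = P·r − D₀
g = (P·r − D₀)/(P + D₀) = (£482,544.94×0.098 − £35,000.00) / (£482,544.94 + £35,000.00) = 0.023746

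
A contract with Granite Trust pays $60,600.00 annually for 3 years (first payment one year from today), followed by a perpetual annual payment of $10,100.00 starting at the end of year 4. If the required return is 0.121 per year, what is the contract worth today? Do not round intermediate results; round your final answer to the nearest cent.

$204555.43

PV of 3-year annuity: $60,600.00 × [1 − (1+0.121)^−3] / 0.121 = 145301.22446
Perpetuity value at year 3: $10,100.00 / 0.121 = 83471.07438
PV of perpetuity: 83471.07438 / (1+0.121)^3 = 59254.20364
Total PV = 145301.22446 + 59254.20364 = 204555.42809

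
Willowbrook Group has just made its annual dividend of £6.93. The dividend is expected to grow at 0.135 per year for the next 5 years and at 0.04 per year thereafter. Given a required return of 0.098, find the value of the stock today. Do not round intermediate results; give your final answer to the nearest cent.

D_1 = 7.86555
D_2 = 8.92740
D_3 = 10.13260
D_4 = 11.50050
D_5 = 13.05307
Terminal value at year 5: TV = D_5×(1+g_2)/(r−g_2) = 13.57519/0.058 = 234.05498
P_0 = D_1/(1+r)^1 + D_2/(1+r)^2 + D_3/(1+r)^3 + D_4/(1+r)^4 + D_5/(1+r)^5 + TV/(1+r)^5
    = 7.16352 + 7.40492 + 7.65445 + 7.91238 + 8.17901 + 146.65814 = 184.97243

£184.97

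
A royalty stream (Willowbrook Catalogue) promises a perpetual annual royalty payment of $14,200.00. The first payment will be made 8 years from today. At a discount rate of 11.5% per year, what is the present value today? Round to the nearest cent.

$57632.36

Value at end of year 7: C / r = $14,200.00 / 0.115 = $123,478.2609
Discount to today: PV = $123,478.2609 / (1 + 0.115)^7 = $123,478.2609 / 2.142516 = $57,632.36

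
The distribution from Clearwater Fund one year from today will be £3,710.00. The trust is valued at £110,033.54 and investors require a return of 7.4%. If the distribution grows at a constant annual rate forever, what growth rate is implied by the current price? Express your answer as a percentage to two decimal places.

P = D₁/(r−g) ⇒ g = r − D₁/P = 0.074 − £3,710.00/£110,033.54 = 0.040283

4.03%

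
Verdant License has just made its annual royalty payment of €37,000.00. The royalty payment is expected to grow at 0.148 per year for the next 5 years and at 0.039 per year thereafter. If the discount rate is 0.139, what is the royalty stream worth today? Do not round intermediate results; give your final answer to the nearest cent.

€589292.02

D_1 = 42476.00000
D_2 = 48762.44800
D_3 = 55979.29030
D_4 = 64264.22527
D_5 = 73775.33061
Terminal value at year 5: TV = D_5×(1+g_2)/(r−g_2) = 76652.56850/0.1 = 766525.68503
P_0 = D_1/(1+r)^1 + D_2/(1+r)^2 + D_3/(1+r)^3 + D_4/(1+r)^4 + D_5/(1+r)^5 + TV/(1+r)^5
    = 37292.36172 + 37587.03359 + 37884.03385 + 38183.38092 + 38485.09332 + 399860.11959 = 589292.02298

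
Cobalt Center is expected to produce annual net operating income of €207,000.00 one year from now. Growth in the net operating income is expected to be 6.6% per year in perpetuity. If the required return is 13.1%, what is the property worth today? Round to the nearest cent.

Growing perpetuity: P = D₁ / (r − g) = €207,000.0000 / (0.131 − 0.066) = €3,184,615.38

€3184615.38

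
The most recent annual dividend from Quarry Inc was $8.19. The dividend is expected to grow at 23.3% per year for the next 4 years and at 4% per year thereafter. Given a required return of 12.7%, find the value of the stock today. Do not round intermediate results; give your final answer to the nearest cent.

$181.49

D_1 = 10.09827
D_2 = 12.45117
D_3 = 15.35229
D_4 = 18.92937
Terminal value at year 4: TV = D_4×(1+g_2)/(r−g_2) = 19.68655/0.087 = 226.28215
P_0 = D_1/(1+r)^1 + D_2/(1+r)^2 + D_3/(1+r)^3 + D_4/(1+r)^4 + TV/(1+r)^4
    = 8.96031 + 9.80307 + 10.72510 + 11.73385 + 140.26672 = 181.48905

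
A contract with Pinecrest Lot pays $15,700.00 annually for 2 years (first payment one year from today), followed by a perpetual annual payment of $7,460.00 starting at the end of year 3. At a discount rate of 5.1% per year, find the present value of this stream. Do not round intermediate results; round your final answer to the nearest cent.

PV of 2-year annuity: $15,700.00 × [1 − (1+0.051)^−2] / 0.051 = 29151.43115
Perpetuity value at year 2: $7,460.00 / 0.051 = 146274.50980
PV of perpetuity: 146274.50980 / (1+0.051)^2 = 132422.93806
Total PV = 29151.43115 + 132422.93806 = 161574.36921

$161574.37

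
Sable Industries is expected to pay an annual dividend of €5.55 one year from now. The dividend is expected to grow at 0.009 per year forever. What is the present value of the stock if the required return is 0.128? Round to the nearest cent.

€46.64

Growing perpetuity: P = D₁ / (r − g) = €5.5500 / (0.128 − 0.009) = €46.64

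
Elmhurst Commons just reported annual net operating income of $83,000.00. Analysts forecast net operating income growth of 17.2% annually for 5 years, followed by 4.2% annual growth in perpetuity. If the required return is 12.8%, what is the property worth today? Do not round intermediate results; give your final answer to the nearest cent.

$1683863.58

D_1 = 97276.00000
D_2 = 114007.47200
D_3 = 133616.75718
D_4 = 156598.83942
D_5 = 183533.83980
Terminal value at year 5: TV = D_5×(1+g_2)/(r−g_2) = 191242.26107/0.086 = 2223747.22176
P_0 = D_1/(1+r)^1 + D_2/(1+r)^2 + D_3/(1+r)^3 + D_4/(1+r)^4 + D_5/(1+r)^5 + TV/(1+r)^5
    = 86237.58865 + 89601.46622 + 93096.55888 + 96727.98493 + 100501.06236 + 1217698.91836 = 1683863.57941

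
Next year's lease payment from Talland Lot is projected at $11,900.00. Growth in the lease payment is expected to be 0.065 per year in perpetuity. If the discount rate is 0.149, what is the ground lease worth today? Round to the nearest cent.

$141666.67

Growing perpetuity: P = D₁ / (r − g) = $11,900.0000 / (0.149 − 0.065) = $141,666.67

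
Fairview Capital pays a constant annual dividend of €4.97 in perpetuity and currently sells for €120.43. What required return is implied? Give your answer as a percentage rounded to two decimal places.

P = C/r ⇒ r = C/P = €4.97/€120.43 = 0.041269

4.13%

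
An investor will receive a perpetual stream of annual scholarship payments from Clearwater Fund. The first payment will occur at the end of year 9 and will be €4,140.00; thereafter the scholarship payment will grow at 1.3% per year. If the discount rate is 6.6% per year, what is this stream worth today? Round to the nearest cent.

€46845.39

Value at end of year 8: C₁ / (r − g) = €4,140.00 / (0.066 − 0.013) = €78,113.2075
Discount to today: PV = €78,113.2075 / (1 + 0.066)^8 = €78,113.2075 / 1.667468 = €46,845.39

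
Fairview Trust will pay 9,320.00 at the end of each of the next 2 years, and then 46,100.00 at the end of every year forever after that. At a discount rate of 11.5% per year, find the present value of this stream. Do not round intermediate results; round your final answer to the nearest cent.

338298.67

PV of 2-year annuity: 9,320.00 × [1 − (1+0.115)^−2] / 0.115 = 15855.37614
Perpetuity value at year 2: 46,100.00 / 0.115 = 400869.56522
PV of perpetuity: 400869.56522 / (1+0.115)^2 = 322443.29483
Total PV = 15855.37614 + 322443.29483 = 338298.67097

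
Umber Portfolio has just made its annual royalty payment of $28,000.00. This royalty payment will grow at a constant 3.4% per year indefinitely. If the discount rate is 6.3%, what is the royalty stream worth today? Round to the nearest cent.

$998344.83

D₁ = D₀ × (1 + g) = $28,000.00 × 1.034 = $28,952.0000
Growing perpetuity: P = D₁ / (r − g) = $28,952.0000 / (0.063 − 0.034) = $998,344.83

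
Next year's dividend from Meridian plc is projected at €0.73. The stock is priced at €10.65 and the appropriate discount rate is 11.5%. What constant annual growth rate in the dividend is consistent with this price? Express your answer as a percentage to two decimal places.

4.65%

P = D₁/(r−g) ⇒ g = r − D₁/P = 0.115 − €0.73/€10.65 = 0.046455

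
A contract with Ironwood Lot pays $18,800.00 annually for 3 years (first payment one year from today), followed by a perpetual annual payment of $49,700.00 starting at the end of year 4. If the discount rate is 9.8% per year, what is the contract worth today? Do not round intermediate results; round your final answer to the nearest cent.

$430027.75

PV of 3-year annuity: $18,800.00 × [1 − (1+0.098)^−3] / 0.098 = 46917.92668
Perpetuity value at year 3: $49,700.00 / 0.098 = 507142.85714
PV of perpetuity: 507142.85714 / (1+0.098)^3 = 383109.82758
Total PV = 46917.92668 + 383109.82758 = 430027.75425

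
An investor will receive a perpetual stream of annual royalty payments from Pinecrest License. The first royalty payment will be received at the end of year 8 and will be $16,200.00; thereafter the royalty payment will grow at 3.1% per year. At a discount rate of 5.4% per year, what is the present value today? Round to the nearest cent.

$487419.50

Value at end of year 7: C₁ / (r − g) = $16,200.00 / (0.054 − 0.031) = $704,347.8261
Discount to today: PV = $704,347.8261 / (1 + 0.054)^7 = $704,347.8261 / 1.445055 = $487,419.50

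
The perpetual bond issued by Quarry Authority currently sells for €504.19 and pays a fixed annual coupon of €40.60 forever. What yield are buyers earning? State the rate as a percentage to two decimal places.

8.05%

P = C/r ⇒ r = C/P = €40.60/€504.19 = 0.080525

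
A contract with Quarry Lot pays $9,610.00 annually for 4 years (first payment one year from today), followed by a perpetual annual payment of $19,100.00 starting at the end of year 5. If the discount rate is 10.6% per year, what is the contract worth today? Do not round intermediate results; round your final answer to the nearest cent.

PV of 4-year annuity: $9,610.00 × [1 − (1+0.106)^−4] / 0.106 = 30070.92676
Perpetuity value at year 4: $19,100.00 / 0.106 = 180188.67925
PV of perpetuity: 180188.67925 / (1+0.106)^4 = 120422.32118
Total PV = 30070.92676 + 120422.32118 = 150493.24793

$150493.25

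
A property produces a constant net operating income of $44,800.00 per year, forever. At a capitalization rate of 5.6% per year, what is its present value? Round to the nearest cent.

$800000.00

Level perpetuity: PV = C / r = $44,800.00 / 0.056 = $800,000.00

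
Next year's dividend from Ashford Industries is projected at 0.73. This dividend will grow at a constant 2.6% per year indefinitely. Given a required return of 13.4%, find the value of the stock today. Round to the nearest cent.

Growing perpetuity: P = D₁ / (r − g) = 0.7300 / (0.134 − 0.026) = 6.76

6.76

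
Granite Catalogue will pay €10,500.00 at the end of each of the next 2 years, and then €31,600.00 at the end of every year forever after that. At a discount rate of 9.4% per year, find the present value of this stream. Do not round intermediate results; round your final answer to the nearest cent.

€299253.38

PV of 2-year annuity: €10,500.00 × [1 − (1+0.094)^−2] / 0.094 = 18370.93804
Perpetuity value at year 2: €31,600.00 / 0.094 = 336170.21277
PV of perpetuity: 336170.21277 / (1+0.094)^2 = 280882.43733
Total PV = 18370.93804 + 280882.43733 = 299253.37537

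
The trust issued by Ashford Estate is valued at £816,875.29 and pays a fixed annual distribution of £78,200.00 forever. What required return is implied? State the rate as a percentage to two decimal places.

P = C/r ⇒ r = C/P = £78,200.00/£816,875.29 = 0.095731

9.57%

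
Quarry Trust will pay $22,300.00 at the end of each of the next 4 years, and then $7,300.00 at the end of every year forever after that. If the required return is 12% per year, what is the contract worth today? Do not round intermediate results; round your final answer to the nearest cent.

$106393.57

PV of 4-year annuity: $22,300.00 × [1 − (1+0.12)^−4] / 0.12 = 67732.89043
Perpetuity value at year 4: $7,300.00 / 0.12 = 60833.33333
PV of perpetuity: 60833.33333 / (1+0.12)^4 = 38660.68310
Total PV = 67732.89043 + 38660.68310 = 106393.57353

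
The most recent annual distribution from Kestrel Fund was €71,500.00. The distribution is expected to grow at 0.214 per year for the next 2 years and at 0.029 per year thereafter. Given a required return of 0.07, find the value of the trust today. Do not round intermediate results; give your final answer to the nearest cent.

€2483137.79

D_1 = 86801.00000
D_2 = 105376.41400
Terminal value at year 2: TV = D_2×(1+g_2)/(r−g_2) = 108432.33001/0.041 = 2644690.97576
P_0 = D_1/(1+r)^1 + D_2/(1+r)^2 + TV/(1+r)^2
    = 81122.42991 + 92039.84103 + 2309975.52254 = 2483137.79348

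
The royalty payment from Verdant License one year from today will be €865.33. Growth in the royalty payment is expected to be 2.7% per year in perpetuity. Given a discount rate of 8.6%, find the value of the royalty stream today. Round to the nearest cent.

€14666.61

Growing perpetuity: P = D₁ / (r − g) = €865.3300 / (0.086 − 0.027) = €14,666.61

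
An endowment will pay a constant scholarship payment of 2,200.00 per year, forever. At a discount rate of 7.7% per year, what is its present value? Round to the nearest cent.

28571.43

Level perpetuity: PV = C / r = 2,200.00 / 0.077 = 28,571.43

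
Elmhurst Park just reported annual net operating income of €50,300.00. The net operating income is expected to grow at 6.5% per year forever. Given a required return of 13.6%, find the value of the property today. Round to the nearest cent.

€754500.00

D₁ = D₀ × (1 + g) = €50,300.00 × 1.065 = €53,569.5000
Growing perpetuity: P = D₁ / (r − g) = €53,569.5000 / (0.136 − 0.065) = €754,500.00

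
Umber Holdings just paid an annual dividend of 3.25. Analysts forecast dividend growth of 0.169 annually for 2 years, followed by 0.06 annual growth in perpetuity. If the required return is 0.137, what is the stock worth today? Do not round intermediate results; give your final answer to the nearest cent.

54.07

D_1 = 3.79925
D_2 = 4.44132
Terminal value at year 2: TV = D_2×(1+g_2)/(r−g_2) = 4.70780/0.077 = 61.14029
P_0 = D_1/(1+r)^1 + D_2/(1+r)^2 + TV/(1+r)^2
    = 3.34147 + 3.43551 + 47.29406 = 54.07104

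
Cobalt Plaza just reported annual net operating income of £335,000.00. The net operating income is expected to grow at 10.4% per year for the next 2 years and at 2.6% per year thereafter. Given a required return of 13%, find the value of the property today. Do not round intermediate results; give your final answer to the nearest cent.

£3801622.87

D_1 = 369840.00000
D_2 = 408303.36000
Terminal value at year 2: TV = D_2×(1+g_2)/(r−g_2) = 418919.24736/0.104 = 4028069.68615
P_0 = D_1/(1+r)^1 + D_2/(1+r)^2 + TV/(1+r)^2
    = 327292.03540 + 319761.42219 + 3154569.41511 = 3801622.87270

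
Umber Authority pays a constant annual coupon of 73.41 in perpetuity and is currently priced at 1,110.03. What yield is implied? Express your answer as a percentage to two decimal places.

P = C/r ⇒ r = C/P = 73.41/1,110.03 = 0.066133

6.61%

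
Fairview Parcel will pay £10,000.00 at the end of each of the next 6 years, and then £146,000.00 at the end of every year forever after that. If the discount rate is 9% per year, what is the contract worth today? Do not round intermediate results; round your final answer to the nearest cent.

PV of 6-year annuity: £10,000.00 × [1 − (1+0.09)^−6] / 0.09 = 44859.18590
Perpetuity value at year 6: £146,000.00 / 0.09 = 1622222.22222
PV of perpetuity: 1622222.22222 / (1+0.09)^6 = 967278.10805
Total PV = 44859.18590 + 967278.10805 = 1012137.29395

£1012137.29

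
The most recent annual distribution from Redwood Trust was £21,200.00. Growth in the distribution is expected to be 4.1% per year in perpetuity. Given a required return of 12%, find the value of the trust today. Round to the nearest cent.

D₁ = D₀ × (1 + g) = £21,200.00 × 1.041 = £22,069.2000
Growing perpetuity: P = D₁ / (r − g) = £22,069.2000 / (0.12 − 0.041) = £279,356.96

£279356.96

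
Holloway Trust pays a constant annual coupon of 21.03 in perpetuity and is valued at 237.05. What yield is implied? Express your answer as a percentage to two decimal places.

P = C/r ⇒ r = C/P = 21.03/237.05 = 0.088715

8.87%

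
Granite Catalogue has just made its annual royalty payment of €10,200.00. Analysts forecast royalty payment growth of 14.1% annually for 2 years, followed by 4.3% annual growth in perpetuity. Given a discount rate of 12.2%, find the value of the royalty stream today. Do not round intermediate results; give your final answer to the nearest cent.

€160186.42

D_1 = 11638.20000
D_2 = 13279.18620
Terminal value at year 2: TV = D_2×(1+g_2)/(r−g_2) = 13850.19121/0.079 = 175318.87603
P_0 = D_1/(1+r)^1 + D_2/(1+r)^2 + TV/(1+r)^2
    = 10372.72727 + 10548.37952 + 139265.31438 = 160186.42117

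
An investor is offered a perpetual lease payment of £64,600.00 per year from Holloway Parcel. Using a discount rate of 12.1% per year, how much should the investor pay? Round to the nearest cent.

Level perpetuity: PV = C / r = £64,600.00 / 0.121 = £533,884.30

£533884.30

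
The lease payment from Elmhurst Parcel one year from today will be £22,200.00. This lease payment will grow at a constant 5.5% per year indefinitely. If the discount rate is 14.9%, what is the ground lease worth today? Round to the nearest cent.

Growing perpetuity: P = D₁ / (r − g) = £22,200.0000 / (0.149 − 0.055) = £236,170.21

£236170.21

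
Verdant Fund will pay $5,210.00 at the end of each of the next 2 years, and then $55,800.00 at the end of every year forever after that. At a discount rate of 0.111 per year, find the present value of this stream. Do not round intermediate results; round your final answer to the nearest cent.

PV of 2-year annuity: $5,210.00 × [1 − (1+0.111)^−2] / 0.111 = 8910.41309
Perpetuity value at year 2: $55,800.00 / 0.111 = 502702.70270
PV of perpetuity: 502702.70270 / (1+0.111)^2 = 407270.63924
Total PV = 8910.41309 + 407270.63924 = 416181.05234

$416181.05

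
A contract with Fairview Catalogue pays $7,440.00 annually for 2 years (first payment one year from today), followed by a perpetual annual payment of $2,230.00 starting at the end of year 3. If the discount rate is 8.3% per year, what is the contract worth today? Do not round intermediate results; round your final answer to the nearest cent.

PV of 2-year annuity: $7,440.00 × [1 − (1+0.083)^−2] / 0.083 = 13213.11735
Perpetuity value at year 2: $2,230.00 / 0.083 = 26867.46988
PV of perpetuity: 26867.46988 / (1+0.083)^2 = 22907.08659
Total PV = 13213.11735 + 22907.08659 = 36120.20394

$36120.20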